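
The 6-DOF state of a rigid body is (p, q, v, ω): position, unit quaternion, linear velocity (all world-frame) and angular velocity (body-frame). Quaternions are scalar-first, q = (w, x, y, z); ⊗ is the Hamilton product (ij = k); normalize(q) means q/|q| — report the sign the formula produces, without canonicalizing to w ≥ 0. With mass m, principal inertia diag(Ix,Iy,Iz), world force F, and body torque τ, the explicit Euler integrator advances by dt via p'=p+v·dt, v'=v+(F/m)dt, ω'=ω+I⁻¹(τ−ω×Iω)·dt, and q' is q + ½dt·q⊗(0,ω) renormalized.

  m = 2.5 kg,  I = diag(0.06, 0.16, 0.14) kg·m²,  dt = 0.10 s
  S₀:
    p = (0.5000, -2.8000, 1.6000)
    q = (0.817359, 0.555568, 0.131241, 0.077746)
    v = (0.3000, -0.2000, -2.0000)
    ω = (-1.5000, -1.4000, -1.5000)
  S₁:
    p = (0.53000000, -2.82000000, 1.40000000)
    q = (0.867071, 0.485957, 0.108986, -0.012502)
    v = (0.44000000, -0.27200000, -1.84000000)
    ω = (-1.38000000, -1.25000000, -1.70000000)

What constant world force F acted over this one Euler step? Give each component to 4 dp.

F = (3.5000, -1.8000, 4.0000)

v₁ − v₀ = (0.14000000, -0.07200000, 0.16000000)
applied force F = (3.5000, -1.8000, 4.0000)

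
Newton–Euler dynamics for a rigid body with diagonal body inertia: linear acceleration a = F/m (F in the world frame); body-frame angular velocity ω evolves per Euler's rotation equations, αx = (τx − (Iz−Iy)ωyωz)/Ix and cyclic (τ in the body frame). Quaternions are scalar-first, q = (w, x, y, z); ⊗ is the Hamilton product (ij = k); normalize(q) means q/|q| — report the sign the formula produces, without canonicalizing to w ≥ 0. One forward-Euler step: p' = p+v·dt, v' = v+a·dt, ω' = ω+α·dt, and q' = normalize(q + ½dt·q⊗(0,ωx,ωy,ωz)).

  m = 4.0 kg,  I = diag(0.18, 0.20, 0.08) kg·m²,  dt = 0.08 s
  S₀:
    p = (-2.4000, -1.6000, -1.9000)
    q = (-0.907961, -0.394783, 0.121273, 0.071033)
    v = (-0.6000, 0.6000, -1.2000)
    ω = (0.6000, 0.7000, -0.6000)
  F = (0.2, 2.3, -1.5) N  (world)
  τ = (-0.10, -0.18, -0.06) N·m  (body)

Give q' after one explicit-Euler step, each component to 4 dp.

q' = (-0.8993, -0.4211, 0.0880, 0.0788)

Hamilton product q⊗(0,ω) = (0.1945985, -0.6672635, -0.8298227, 0.1956647)
q + ½dt·q⊗(0,ω), renormalized = (-0.8993, -0.4211, 0.0880, 0.0788)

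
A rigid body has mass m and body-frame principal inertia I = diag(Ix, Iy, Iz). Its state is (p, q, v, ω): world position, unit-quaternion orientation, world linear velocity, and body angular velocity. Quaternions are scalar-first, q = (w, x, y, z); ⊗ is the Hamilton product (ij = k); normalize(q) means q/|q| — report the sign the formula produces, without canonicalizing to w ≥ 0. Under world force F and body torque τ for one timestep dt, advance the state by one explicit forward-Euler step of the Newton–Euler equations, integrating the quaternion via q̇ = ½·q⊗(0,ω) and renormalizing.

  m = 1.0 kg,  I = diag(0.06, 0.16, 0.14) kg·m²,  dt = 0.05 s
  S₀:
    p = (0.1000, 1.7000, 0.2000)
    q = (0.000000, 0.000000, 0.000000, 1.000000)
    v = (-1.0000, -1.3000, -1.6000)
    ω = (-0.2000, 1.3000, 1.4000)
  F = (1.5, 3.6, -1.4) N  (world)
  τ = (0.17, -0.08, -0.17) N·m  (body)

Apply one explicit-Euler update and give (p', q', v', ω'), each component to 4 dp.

p' = (0.0500, 1.6350, 0.1200)
q' = (-0.0350, -0.0325, -0.0050, 0.9988)
v' = (-0.9250, -1.1200, -1.6700)
ω' = (-0.0280, 1.2680, 1.3486)

ω×(Iω) gyroscopic = (-0.0364, 0.0224, -0.0260)
(τ − ω×Iω)/I = (3.4400, -0.6400, -1.0286)
ω' = ω + α·dt = (-0.0280, 1.2680, 1.3486)
Hamilton product q⊗(0,ω) = (-1.4000000, -1.3000000, -0.2000000, 0.0000000)
updated quaternion q' = (-0.0350, -0.0325, -0.0050, 0.9988)
a = F/m = (1.5000, 3.6000, -1.4000)
new position p' = (0.0500, 1.6350, 0.1200)
v + (F/m)dt = (-0.9250, -1.1200, -1.6700)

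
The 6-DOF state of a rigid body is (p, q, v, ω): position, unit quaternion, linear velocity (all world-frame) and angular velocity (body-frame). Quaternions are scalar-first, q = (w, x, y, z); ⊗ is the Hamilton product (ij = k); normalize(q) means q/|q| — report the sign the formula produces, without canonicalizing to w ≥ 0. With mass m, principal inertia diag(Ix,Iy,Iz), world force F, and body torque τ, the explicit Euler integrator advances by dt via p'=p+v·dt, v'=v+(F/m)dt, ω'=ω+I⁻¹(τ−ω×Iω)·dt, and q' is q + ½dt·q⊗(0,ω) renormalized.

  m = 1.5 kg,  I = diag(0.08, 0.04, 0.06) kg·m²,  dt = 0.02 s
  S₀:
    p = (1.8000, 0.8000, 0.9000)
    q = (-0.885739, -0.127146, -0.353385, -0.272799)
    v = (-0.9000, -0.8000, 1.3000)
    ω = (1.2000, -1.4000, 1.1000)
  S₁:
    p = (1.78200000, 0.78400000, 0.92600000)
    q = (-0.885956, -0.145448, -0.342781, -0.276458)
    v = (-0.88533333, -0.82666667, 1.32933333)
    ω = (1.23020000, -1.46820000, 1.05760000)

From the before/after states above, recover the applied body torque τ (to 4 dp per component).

rate change Δω = (0.03020000, -0.06820000, -0.04240000)
I·α + gyro = (0.0900, -0.1100, -0.0600)

τ = (0.0900, -0.1100, -0.0600)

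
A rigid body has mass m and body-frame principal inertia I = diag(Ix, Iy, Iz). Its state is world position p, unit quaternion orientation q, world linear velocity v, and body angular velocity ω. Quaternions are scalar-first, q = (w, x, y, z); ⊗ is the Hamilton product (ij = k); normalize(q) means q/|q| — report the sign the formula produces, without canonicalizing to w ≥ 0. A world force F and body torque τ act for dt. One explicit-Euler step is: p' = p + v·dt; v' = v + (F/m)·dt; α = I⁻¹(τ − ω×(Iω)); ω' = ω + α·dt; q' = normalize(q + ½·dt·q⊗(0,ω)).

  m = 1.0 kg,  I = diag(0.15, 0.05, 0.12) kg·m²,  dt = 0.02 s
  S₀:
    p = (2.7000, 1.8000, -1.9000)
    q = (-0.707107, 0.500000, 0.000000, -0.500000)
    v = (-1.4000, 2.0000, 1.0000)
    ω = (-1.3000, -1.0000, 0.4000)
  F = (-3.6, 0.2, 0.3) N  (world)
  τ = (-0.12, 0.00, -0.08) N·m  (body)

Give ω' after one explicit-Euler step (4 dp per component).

ω' = (-1.3123, -0.9938, 0.4083)

precession coupling ω×(Iω) = (-0.0280, -0.0156, -0.1300)
angular accel α = (-0.6133, 0.3120, 0.4167)
ω' = ω + α·dt = (-1.3123, -0.9938, 0.4083)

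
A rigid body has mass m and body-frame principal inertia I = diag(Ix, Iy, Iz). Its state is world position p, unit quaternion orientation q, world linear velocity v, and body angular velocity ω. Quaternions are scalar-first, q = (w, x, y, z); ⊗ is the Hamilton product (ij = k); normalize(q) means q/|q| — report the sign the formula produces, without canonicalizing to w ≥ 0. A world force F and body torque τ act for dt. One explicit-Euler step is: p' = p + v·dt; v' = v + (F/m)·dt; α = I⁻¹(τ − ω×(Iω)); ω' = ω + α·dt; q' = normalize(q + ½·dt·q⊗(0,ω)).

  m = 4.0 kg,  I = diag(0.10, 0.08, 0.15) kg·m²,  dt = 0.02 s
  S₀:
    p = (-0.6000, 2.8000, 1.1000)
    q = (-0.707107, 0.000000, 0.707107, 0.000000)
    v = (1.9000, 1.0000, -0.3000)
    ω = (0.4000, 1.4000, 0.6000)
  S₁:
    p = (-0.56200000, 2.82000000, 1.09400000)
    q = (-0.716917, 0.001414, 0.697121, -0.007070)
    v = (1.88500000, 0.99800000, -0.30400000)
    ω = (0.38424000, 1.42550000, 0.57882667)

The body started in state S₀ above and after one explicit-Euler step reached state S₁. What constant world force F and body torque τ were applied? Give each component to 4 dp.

F = (-3.0000, -0.4000, -0.8000)
τ = (-0.0200, 0.0900, -0.1700)

rate change Δω = (-0.01576000, 0.02550000, -0.02117333)
I·α + gyro = (-0.0200, 0.0900, -0.1700)
Δv = v₁−v₀ = (-0.01500000, -0.00200000, -0.00400000)
F = m·Δv/dt = (-3.0000, -0.4000, -0.8000)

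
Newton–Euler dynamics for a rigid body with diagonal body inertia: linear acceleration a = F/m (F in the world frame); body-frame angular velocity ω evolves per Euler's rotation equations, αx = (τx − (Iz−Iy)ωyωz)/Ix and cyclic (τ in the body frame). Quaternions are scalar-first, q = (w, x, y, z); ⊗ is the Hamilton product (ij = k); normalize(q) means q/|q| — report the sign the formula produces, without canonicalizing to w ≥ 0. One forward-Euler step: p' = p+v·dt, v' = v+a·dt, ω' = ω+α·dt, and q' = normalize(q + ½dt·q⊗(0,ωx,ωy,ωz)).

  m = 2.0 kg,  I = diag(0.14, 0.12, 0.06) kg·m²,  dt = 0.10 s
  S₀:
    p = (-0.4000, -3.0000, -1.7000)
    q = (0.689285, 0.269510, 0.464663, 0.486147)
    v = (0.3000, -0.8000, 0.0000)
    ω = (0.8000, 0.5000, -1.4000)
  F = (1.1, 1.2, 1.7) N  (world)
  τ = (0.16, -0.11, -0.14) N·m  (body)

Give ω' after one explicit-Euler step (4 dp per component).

α = I⁻¹(τ − ω×Iω) = (0.8429, -0.1700, -2.2000)
ω' = ω + α·dt = (0.8843, 0.4830, -1.6200)

ω' = (0.8843, 0.4830, -1.6200)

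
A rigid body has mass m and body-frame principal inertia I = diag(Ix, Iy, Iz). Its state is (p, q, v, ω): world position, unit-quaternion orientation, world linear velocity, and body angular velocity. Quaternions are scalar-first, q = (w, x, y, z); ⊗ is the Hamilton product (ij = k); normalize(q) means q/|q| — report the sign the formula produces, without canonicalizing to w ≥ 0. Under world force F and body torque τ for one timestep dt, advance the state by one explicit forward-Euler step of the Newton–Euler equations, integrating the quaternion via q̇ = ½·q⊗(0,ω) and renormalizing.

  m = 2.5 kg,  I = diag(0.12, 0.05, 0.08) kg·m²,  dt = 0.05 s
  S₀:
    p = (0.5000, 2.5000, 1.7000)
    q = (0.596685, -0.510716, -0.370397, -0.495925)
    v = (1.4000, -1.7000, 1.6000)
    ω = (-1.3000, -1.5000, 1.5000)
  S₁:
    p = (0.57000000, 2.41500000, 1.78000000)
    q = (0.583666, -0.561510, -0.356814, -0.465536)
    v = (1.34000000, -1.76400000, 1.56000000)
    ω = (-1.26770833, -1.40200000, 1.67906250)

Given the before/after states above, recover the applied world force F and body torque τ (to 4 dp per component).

F = (-3.0000, -3.2000, -2.0000)
τ = (0.0100, 0.0200, 0.1500)

rate change Δω = (0.03229167, 0.09800000, 0.17906250)
precession coupling = (-0.0675, -0.0780, -0.1365)
applied torque τ = (0.0100, 0.0200, 0.1500)
v₁ − v₀ = (-0.06000000, -0.06400000, -0.04000000)
applied force F = (-3.0000, -3.2000, -2.0000)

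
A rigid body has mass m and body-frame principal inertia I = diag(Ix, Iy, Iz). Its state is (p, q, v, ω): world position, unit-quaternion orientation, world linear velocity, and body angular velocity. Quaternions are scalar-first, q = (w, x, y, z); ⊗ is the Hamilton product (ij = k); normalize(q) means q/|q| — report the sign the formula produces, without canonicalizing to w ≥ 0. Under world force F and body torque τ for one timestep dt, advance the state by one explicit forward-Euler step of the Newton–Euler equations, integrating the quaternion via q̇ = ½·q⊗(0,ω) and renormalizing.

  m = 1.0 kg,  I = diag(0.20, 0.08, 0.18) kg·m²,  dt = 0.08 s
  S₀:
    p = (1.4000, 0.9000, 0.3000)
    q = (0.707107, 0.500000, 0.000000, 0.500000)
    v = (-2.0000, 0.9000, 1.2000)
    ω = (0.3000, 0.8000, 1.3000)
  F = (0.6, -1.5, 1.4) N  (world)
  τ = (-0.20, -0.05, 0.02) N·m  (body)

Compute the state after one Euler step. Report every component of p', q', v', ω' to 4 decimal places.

ω×(Iω) gyroscopic = (0.1040, 0.0078, -0.0288)
(τ − ω×Iω)/I = (-1.5200, -0.7225, 0.2711)
ω' = ω + α·dt = (0.1784, 0.7422, 1.3217)
q⊗(0,ω) = (-0.8000000, -0.1878679, 0.0656856, 1.3192391)
updated quaternion q' = (0.6738, 0.4915, 0.0026, 0.5517)
a = F/m = (0.6000, -1.5000, 1.4000)
p + v·dt = (1.2400, 0.9720, 0.3960)
v' = v + a·dt = (-1.9520, 0.7800, 1.3120)

p' = (1.2400, 0.9720, 0.3960)
q' = (0.6738, 0.4915, 0.0026, 0.5517)
v' = (-1.9520, 0.7800, 1.3120)
ω' = (0.1784, 0.7422, 1.3217)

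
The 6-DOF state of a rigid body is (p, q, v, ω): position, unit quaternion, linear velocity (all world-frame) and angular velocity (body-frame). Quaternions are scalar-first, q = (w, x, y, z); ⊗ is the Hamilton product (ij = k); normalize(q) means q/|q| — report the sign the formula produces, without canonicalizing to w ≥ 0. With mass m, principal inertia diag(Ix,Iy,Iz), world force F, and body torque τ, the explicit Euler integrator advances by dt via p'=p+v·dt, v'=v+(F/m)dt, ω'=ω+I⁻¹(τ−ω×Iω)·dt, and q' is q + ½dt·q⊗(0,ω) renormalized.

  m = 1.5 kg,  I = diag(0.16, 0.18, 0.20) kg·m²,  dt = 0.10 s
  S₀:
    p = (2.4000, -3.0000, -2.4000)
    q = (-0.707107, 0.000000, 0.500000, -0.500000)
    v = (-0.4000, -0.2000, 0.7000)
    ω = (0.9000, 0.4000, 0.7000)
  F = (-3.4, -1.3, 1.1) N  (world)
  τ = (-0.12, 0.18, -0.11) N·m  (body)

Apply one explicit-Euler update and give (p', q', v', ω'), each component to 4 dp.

p' = (2.3600, -3.0200, -2.3300)
q' = (-0.6983, -0.0043, 0.4625, -0.5463)
v' = (-0.6267, -0.2867, 0.7733)
ω' = (0.8215, 0.5140, 0.6414)

linear accel F/m = (-2.2667, -0.8667, 0.7333)
new position p' = (2.3600, -3.0200, -2.3300)
v + (F/m)dt = (-0.6267, -0.2867, 0.7733)
(τ − ω×Iω)/I = (-0.7850, 1.1400, -0.5860)
new body rate ω' = (0.8215, 0.5140, 0.6414)
Hamilton product q⊗(0,ω) = (0.1500000, -0.0863963, -0.7328428, -0.9449749)
updated quaternion q' = (-0.6983, -0.0043, 0.4625, -0.5463)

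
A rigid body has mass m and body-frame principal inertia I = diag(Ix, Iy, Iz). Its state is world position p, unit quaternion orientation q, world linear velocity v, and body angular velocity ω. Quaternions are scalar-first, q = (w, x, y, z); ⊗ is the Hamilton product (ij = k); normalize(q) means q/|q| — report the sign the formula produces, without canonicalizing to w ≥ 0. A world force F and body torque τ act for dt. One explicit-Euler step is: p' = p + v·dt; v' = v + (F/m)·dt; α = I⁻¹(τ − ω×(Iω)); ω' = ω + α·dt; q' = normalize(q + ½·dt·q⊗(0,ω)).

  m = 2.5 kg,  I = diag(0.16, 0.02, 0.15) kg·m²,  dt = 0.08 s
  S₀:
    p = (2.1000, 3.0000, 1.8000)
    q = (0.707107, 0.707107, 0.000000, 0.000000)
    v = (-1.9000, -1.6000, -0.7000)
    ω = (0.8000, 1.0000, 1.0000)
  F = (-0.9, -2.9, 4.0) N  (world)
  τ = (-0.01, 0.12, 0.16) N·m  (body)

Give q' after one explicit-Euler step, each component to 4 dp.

q⊗(0,ω) = (-0.5656856, 0.5656856, 0.0000000, 1.4142140)
q + ½dt·q⊗(0,ω), renormalized = (0.6830, 0.7282, 0.0000, 0.0564)

q' = (0.6830, 0.7282, 0.0000, 0.0564)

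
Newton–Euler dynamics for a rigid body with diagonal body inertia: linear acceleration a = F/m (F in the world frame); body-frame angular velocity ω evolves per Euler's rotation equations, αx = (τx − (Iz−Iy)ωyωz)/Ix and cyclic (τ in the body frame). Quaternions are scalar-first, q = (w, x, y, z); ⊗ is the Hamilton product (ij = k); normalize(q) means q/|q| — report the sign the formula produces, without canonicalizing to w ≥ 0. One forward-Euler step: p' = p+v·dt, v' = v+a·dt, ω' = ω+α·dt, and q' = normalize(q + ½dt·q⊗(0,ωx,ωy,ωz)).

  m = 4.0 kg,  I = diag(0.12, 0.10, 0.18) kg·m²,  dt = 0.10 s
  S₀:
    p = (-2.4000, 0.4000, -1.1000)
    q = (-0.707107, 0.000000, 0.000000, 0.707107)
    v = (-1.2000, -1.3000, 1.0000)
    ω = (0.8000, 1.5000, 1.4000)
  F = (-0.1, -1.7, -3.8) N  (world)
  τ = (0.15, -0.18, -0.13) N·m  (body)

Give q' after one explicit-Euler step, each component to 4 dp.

q⊗(0,ω) = (-0.9899498, -1.6263461, -0.4949749, -0.9899498)
updated quaternion q' = (-0.7521, -0.0808, -0.0246, 0.6537)

q' = (-0.7521, -0.0808, -0.0246, 0.6537)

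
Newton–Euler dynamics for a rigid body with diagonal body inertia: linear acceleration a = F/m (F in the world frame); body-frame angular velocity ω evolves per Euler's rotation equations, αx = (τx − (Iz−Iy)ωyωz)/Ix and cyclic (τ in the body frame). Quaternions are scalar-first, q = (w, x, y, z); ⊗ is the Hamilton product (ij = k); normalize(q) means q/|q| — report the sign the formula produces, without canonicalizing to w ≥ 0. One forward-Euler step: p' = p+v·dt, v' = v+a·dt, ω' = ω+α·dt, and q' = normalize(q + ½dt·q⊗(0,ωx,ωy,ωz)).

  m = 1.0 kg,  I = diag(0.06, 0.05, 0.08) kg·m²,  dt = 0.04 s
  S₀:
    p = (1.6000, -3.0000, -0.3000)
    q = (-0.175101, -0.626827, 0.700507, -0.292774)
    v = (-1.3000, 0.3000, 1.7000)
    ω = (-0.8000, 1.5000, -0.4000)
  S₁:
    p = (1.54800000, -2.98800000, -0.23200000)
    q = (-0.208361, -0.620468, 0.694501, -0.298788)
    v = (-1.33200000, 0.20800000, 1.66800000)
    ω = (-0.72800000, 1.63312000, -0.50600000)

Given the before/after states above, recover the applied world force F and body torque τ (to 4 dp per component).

rate change Δω = (0.07200000, 0.13312000, -0.10600000)
ω₀×(Iω₀) = (-0.0180, -0.0064, 0.0120)
τ = I·(Δω/dt) + ω₀×(Iω₀) = (0.0900, 0.1600, -0.2000)
v₁ − v₀ = (-0.03200000, -0.09200000, -0.03200000)
m·(v₁−v₀)/dt = (-0.8000, -2.3000, -0.8000)

F = (-0.8000, -2.3000, -0.8000)
τ = (0.0900, 0.1600, -0.2000)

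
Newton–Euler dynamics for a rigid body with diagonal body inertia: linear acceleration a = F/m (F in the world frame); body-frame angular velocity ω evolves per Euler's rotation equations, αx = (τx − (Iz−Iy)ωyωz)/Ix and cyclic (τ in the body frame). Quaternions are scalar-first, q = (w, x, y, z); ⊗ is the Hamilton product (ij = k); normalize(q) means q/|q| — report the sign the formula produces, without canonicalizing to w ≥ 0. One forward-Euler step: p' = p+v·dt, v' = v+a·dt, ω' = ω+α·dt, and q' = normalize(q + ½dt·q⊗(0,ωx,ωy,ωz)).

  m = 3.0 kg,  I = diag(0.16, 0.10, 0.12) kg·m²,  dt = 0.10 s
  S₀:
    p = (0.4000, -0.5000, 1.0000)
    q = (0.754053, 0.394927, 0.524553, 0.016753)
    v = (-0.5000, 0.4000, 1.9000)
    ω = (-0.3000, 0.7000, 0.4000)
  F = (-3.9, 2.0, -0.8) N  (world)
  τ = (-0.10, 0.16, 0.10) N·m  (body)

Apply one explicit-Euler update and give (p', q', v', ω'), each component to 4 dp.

p' = (0.3500, -0.4600, 1.1900)
q' = (0.7406, 0.3932, 0.5423, 0.0535)
v' = (-0.6300, 0.4667, 1.8733)
ω' = (-0.3660, 0.8648, 0.4728)

(τ − ω×Iω)/I = (-0.6600, 1.6480, 0.7283)
ω' = ω + α·dt = (-0.3660, 0.8648, 0.4728)
q⊗(0,ω) = (-0.2554102, -0.0281218, 0.3648404, 0.7354360)
q + ½dt·q⊗(0,ω), renormalized = (0.7406, 0.3932, 0.5423, 0.0535)
a = F/m = (-1.3000, 0.6667, -0.2667)
new position p' = (0.3500, -0.4600, 1.1900)
v' = v + a·dt = (-0.6300, 0.4667, 1.8733)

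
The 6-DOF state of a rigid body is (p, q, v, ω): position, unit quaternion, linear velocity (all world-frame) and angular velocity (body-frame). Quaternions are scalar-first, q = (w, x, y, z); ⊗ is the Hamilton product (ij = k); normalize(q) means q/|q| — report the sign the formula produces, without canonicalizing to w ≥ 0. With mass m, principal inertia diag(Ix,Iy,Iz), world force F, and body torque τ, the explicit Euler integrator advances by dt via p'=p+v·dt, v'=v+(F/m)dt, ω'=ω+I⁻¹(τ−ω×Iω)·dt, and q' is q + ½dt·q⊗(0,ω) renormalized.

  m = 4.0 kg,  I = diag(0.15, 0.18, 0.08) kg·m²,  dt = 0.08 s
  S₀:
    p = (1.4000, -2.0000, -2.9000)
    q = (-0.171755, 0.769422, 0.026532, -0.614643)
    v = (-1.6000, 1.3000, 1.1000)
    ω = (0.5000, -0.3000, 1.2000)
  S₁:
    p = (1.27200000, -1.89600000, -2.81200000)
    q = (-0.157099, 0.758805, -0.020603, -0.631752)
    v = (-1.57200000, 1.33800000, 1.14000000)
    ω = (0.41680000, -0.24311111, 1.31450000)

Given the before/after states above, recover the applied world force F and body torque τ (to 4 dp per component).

Δv = v₁−v₀ = (0.02800000, 0.03800000, 0.04000000)
applied force F = (1.4000, 1.9000, 2.0000)
ω₁ − ω₀ = (-0.08320000, 0.05688889, 0.11450000)
applied torque τ = (-0.1200, 0.1700, 0.1100)

F = (1.4000, 1.9000, 2.0000)
τ = (-0.1200, 0.1700, 0.1100)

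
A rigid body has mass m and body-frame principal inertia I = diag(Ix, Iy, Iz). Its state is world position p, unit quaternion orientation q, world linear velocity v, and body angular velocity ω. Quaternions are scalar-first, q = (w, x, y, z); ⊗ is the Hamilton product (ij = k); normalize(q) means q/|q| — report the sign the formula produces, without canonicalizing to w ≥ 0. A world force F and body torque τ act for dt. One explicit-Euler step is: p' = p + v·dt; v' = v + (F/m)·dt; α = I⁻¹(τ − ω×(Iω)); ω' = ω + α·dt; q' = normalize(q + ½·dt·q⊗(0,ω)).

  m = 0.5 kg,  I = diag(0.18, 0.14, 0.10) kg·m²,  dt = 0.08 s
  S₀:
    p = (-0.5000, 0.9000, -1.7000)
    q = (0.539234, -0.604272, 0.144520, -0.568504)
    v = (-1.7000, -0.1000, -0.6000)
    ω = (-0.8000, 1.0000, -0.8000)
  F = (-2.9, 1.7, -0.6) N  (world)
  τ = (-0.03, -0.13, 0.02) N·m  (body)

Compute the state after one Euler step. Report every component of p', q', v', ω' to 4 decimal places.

p' = (-0.6360, 0.8920, -1.7480)
q' = (0.4950, -0.6023, 0.1646, -0.6042)
v' = (-2.1640, 0.1720, -0.6960)
ω' = (-0.8276, 0.8965, -0.8096)

ω×(Iω) gyroscopic = (0.0320, 0.0512, 0.0320)
(τ − ω×Iω)/I = (-0.3444, -1.2943, -0.1200)
ω' = ω + α·dt = (-0.8276, 0.8965, -0.8096)
2q̇ = q⊗(0,ω) = (-1.0827408, 0.0215008, 0.5106196, -0.9200432)
q' = normalize(q + ½dt·q⊗(0,ω)) = (0.4950, -0.6023, 0.1646, -0.6042)
a = (-5.8000, 3.4000, -1.2000)
p' = p + v·dt = (-0.6360, 0.8920, -1.7480)
v' = v + a·dt = (-2.1640, 0.1720, -0.6960)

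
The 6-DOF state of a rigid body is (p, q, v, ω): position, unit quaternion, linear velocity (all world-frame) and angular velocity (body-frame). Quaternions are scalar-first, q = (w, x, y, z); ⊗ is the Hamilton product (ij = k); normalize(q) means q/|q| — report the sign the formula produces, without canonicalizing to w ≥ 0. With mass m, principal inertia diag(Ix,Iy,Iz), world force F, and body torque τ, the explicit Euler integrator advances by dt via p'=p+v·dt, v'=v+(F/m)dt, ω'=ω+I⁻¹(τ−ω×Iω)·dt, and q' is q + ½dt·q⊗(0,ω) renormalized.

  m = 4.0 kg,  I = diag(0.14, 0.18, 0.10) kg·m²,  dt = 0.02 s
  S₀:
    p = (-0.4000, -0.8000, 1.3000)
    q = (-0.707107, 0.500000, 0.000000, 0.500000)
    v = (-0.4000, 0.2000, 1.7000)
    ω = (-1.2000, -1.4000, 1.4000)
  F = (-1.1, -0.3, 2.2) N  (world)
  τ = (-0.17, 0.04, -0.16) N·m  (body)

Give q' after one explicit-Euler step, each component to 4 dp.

q' = (-0.7079, 0.5153, -0.0031, 0.4830)

Hamilton product q⊗(0,ω) = (-0.1000000, 1.5485284, -0.3100502, -1.6899498)
q' = normalize(q + ½dt·q⊗(0,ω)) = (-0.7079, 0.5153, -0.0031, 0.4830)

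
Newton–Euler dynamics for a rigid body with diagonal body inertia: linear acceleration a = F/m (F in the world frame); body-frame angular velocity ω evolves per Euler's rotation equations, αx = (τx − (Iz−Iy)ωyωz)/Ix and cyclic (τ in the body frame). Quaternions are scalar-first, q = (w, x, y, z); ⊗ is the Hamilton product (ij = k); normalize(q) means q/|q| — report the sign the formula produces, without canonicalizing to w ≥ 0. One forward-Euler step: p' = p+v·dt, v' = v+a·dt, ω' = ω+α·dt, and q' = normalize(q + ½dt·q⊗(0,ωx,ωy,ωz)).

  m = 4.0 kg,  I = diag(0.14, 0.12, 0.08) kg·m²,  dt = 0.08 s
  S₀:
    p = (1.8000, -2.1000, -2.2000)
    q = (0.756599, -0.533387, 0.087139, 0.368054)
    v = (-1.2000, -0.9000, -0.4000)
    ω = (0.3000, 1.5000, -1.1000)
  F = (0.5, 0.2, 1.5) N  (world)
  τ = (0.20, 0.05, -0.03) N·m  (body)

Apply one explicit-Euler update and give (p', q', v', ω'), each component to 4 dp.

gyro term ω×Iω = (0.0660, -0.0198, -0.0090)
α = I⁻¹(τ − ω×Iω) = (0.9571, 0.5817, -0.2625)
ω' = ω + α·dt = (0.3766, 1.5465, -1.1210)
2q̇ = q⊗(0,ω) = (0.4341670, -0.4209542, 0.6585890, -1.6584811)
updated quaternion q' = (0.7718, -0.5487, 0.1132, 0.3009)
new position p' = (1.7040, -2.1720, -2.2320)
v + (F/m)dt = (-1.1900, -0.8960, -0.3700)

p' = (1.7040, -2.1720, -2.2320)
q' = (0.7718, -0.5487, 0.1132, 0.3009)
v' = (-1.1900, -0.8960, -0.3700)
ω' = (0.3766, 1.5465, -1.1210)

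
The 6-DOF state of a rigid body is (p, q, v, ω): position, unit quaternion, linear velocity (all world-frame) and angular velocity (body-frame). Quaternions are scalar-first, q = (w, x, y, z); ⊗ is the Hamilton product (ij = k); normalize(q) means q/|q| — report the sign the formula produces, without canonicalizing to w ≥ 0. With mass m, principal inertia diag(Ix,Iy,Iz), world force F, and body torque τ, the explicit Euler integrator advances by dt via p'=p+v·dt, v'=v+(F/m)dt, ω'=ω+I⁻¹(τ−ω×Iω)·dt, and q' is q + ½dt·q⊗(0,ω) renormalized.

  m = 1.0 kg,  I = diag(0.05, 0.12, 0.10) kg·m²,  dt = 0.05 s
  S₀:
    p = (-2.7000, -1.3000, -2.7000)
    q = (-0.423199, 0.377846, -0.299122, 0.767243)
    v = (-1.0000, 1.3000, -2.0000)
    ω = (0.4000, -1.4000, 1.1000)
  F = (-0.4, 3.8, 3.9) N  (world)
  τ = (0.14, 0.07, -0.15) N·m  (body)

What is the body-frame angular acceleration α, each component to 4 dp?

gyro term ω×Iω = (0.0308, -0.0220, -0.0392)
angular accel α = (2.1840, 0.7667, -1.1080)

α = (2.1840, 0.7667, -1.1080)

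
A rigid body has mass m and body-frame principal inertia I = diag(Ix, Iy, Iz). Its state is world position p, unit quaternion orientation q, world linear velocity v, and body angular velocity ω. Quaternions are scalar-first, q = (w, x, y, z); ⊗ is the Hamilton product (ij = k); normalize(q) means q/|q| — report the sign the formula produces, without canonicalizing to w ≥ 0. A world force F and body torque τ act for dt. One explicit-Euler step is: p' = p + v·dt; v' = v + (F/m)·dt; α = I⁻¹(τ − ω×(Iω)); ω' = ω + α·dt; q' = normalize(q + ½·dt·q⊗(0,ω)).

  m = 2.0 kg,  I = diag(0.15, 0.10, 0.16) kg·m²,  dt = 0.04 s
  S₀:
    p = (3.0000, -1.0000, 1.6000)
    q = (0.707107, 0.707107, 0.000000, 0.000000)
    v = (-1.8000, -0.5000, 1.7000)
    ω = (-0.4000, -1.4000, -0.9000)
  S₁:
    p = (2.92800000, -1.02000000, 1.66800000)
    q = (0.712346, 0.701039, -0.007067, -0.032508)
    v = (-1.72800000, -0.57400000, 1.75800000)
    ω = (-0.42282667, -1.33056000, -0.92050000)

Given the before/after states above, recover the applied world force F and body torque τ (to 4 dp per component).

F = (3.6000, -3.7000, 2.9000)
τ = (-0.0100, 0.1700, -0.1100)

rate change Δω = (-0.02282667, 0.06944000, -0.02050000)
applied torque τ = (-0.0100, 0.1700, -0.1100)
v₁ − v₀ = (0.07200000, -0.07400000, 0.05800000)
m·(v₁−v₀)/dt = (3.6000, -3.7000, 2.9000)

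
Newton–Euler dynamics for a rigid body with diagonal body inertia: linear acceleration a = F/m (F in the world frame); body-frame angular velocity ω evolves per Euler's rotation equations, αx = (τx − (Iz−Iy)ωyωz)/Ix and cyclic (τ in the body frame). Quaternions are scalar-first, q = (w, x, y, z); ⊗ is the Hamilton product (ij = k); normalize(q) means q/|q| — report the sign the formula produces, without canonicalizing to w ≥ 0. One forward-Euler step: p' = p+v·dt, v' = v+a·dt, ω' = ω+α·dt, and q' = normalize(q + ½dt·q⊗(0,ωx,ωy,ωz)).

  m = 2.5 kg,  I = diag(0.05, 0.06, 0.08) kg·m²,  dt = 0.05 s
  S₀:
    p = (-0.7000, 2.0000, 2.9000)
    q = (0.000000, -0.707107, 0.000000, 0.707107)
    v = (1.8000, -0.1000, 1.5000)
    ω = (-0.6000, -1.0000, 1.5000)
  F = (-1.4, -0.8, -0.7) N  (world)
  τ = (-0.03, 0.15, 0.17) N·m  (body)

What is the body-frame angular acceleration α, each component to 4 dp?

ω×(Iω) gyroscopic = (-0.0300, 0.0270, 0.0060)
angular accel α = (0.0000, 2.0500, 2.0500)

α = (0.0000, 2.0500, 2.0500)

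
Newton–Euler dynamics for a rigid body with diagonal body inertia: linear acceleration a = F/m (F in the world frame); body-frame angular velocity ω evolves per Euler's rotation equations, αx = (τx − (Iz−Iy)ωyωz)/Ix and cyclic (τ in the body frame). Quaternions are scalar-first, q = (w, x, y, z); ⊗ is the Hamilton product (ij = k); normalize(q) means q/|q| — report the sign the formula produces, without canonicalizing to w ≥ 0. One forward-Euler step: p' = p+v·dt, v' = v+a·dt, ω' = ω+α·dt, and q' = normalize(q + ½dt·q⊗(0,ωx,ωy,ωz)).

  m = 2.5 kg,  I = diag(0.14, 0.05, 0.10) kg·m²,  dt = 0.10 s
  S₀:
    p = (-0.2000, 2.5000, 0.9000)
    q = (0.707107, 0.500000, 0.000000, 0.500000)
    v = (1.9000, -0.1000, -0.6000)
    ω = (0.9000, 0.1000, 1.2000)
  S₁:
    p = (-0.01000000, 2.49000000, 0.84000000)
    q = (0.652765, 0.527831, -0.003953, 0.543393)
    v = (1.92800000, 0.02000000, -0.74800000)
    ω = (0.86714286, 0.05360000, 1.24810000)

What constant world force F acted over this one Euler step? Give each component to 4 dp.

F = (0.7000, 3.0000, -3.7000)

velocity change Δv = (0.02800000, 0.12000000, -0.14800000)
m·(v₁−v₀)/dt = (0.7000, 3.0000, -3.7000)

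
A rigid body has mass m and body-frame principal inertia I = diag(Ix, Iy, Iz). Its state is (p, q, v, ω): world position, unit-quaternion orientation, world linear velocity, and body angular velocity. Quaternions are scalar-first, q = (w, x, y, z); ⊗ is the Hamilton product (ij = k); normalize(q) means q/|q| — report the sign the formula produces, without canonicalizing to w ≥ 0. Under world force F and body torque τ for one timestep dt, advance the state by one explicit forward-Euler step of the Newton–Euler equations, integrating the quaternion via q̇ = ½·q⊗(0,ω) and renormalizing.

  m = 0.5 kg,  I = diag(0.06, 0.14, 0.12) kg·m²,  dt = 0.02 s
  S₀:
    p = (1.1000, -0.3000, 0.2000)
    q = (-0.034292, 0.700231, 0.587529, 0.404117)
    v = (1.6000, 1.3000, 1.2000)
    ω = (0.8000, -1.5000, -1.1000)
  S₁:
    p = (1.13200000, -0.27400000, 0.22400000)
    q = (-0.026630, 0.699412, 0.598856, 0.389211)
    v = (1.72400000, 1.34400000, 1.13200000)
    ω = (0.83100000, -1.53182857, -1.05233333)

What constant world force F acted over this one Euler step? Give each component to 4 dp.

F = (3.1000, 1.1000, -1.7000)

v₁ − v₀ = (0.12400000, 0.04400000, -0.06800000)
F = m·Δv/dt = (3.1000, 1.1000, -1.7000)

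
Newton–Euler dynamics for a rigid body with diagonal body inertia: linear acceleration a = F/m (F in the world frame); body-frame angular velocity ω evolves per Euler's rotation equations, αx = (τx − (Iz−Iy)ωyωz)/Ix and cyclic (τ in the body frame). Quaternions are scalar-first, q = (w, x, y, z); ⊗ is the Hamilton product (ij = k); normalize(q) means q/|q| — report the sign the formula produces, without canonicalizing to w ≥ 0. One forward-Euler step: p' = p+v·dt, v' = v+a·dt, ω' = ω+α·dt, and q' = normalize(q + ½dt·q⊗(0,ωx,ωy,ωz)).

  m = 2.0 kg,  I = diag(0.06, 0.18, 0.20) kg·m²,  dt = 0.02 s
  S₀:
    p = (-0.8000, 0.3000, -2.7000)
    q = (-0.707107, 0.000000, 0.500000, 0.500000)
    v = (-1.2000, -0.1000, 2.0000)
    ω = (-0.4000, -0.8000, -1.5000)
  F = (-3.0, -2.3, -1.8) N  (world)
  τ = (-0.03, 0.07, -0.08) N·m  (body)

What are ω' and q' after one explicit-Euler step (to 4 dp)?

ω' = (-0.4180, -0.7829, -1.5118)
q' = (-0.6955, -0.0007, 0.5036, 0.5125)

gyro term ω×Iω = (0.0240, -0.0840, 0.0384)
(τ − ω×Iω)/I = (-0.9000, 0.8556, -0.5920)
ω' = ω + α·dt = (-0.4180, -0.7829, -1.5118)
q⊗(0,ω) = (1.1500000, -0.0671572, 0.3656856, 1.2606605)
q + ½dt·q⊗(0,ω), renormalized = (-0.6955, -0.0007, 0.5036, 0.5125)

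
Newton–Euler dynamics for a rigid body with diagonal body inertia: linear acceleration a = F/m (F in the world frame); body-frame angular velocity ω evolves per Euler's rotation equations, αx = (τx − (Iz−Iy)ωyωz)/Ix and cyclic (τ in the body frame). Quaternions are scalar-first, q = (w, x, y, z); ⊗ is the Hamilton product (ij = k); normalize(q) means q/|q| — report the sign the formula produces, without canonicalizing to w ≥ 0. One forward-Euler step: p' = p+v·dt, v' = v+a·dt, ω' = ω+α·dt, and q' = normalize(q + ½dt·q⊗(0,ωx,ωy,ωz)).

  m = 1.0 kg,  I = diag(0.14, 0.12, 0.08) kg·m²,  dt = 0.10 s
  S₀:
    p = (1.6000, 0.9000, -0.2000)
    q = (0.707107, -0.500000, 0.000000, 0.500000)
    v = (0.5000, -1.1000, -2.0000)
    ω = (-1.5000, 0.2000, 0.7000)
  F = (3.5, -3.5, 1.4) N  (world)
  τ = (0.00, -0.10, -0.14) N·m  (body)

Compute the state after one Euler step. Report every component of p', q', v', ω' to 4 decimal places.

a = (3.5000, -3.5000, 1.4000)
p + v·dt = (1.6500, 0.7900, -0.4000)
v + (F/m)dt = (0.8500, -1.4500, -1.8600)
ω×(Iω) gyroscopic = (-0.0056, -0.0630, 0.0060)
α = I⁻¹(τ − ω×Iω) = (0.0400, -0.3083, -1.8250)
new body rate ω' = (-1.4960, 0.1692, 0.5175)
Hamilton product q⊗(0,ω) = (-1.1000000, -1.1606605, -0.2585786, 0.3949749)
q + ½dt·q⊗(0,ω), renormalized = (0.6499, -0.5561, -0.0129, 0.5180)

p' = (1.6500, 0.7900, -0.4000)
q' = (0.6499, -0.5561, -0.0129, 0.5180)
v' = (0.8500, -1.4500, -1.8600)
ω' = (-1.4960, 0.1692, 0.5175)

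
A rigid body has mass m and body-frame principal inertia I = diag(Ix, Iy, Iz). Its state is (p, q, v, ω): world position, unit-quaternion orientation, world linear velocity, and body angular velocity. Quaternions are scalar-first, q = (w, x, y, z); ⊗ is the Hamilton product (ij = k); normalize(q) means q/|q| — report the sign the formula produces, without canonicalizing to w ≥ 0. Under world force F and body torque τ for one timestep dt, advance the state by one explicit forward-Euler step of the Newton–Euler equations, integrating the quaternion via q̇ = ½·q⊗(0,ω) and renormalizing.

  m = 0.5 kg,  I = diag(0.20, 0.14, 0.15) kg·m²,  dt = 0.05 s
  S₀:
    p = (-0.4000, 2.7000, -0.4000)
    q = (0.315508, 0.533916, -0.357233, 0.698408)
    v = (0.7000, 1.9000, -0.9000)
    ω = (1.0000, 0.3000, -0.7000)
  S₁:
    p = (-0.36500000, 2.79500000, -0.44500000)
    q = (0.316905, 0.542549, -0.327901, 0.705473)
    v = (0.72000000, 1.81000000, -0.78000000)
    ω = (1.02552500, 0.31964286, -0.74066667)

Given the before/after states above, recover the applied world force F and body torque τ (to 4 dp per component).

F = (0.2000, -0.9000, 1.2000)
τ = (0.1000, 0.0200, -0.1400)

ω₁ − ω₀ = (0.02552500, 0.01964286, -0.04066667)
precession coupling = (-0.0021, -0.0350, -0.0180)
I·α + gyro = (0.1000, 0.0200, -0.1400)
velocity change Δv = (0.02000000, -0.09000000, 0.12000000)
applied force F = (0.2000, -0.9000, 1.2000)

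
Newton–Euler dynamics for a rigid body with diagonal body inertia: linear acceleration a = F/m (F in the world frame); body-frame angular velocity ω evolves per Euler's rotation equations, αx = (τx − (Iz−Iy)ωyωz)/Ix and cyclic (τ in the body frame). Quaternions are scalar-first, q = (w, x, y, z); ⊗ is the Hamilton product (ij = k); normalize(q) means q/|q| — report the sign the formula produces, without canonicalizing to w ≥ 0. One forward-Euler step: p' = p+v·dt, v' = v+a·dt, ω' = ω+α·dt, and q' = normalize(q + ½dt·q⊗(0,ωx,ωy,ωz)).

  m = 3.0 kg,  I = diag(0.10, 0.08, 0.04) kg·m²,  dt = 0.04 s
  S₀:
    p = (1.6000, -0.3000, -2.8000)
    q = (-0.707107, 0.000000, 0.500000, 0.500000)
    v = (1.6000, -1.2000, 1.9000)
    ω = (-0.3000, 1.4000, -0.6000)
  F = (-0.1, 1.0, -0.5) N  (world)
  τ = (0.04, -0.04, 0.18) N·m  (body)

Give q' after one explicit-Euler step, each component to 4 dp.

Hamilton product q⊗(0,ω) = (-0.4000000, -0.7878679, -1.1399498, 0.5742642)
q + ½dt·q⊗(0,ω), renormalized = (-0.7148, -0.0157, 0.4770, 0.5112)

q' = (-0.7148, -0.0157, 0.4770, 0.5112)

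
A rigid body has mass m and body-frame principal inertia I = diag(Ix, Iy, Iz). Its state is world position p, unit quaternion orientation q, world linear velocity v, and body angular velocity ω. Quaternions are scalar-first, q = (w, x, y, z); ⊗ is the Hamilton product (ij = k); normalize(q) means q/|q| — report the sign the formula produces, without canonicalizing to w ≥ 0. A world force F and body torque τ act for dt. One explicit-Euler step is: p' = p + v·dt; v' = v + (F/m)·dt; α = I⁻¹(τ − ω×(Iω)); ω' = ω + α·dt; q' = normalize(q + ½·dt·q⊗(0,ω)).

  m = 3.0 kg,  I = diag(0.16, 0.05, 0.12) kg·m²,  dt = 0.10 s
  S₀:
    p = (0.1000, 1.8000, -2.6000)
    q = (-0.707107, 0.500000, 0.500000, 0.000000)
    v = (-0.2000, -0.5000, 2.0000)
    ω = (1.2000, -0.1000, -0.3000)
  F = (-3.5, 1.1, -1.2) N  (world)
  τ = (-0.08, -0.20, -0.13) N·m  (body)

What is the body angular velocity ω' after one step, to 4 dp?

ω' = (1.1487, -0.4712, -0.4193)

angular accel α = (-0.5131, -3.7120, -1.1933)
new body rate ω' = (1.1487, -0.4712, -0.4193)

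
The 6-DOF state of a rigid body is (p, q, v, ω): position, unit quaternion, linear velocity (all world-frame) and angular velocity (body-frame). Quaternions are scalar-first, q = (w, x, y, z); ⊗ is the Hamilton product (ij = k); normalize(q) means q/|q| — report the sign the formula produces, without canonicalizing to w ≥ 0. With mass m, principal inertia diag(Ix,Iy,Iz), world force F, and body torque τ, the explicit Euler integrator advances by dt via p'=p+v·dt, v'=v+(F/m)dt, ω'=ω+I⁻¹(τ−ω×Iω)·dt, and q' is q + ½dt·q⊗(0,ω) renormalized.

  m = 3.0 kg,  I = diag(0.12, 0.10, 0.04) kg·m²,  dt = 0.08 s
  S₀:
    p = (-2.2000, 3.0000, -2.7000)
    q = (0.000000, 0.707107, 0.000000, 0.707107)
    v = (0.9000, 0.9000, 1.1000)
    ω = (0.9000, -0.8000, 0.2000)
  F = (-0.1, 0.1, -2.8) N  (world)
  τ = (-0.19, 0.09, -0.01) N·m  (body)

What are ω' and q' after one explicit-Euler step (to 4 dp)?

ω' = (0.7669, -0.7395, 0.1512)
q' = (-0.0311, 0.7289, 0.0198, 0.6837)

precession coupling ω×(Iω) = (0.0096, 0.0144, 0.0144)
α = I⁻¹(τ − ω×Iω) = (-1.6633, 0.7560, -0.6100)
ω' = ω + α·dt = (0.7669, -0.7395, 0.1512)
Hamilton product q⊗(0,ω) = (-0.7778177, 0.5656856, 0.4949749, -0.5656856)
q' = normalize(q + ½dt·q⊗(0,ω)) = (-0.0311, 0.7289, 0.0198, 0.6837)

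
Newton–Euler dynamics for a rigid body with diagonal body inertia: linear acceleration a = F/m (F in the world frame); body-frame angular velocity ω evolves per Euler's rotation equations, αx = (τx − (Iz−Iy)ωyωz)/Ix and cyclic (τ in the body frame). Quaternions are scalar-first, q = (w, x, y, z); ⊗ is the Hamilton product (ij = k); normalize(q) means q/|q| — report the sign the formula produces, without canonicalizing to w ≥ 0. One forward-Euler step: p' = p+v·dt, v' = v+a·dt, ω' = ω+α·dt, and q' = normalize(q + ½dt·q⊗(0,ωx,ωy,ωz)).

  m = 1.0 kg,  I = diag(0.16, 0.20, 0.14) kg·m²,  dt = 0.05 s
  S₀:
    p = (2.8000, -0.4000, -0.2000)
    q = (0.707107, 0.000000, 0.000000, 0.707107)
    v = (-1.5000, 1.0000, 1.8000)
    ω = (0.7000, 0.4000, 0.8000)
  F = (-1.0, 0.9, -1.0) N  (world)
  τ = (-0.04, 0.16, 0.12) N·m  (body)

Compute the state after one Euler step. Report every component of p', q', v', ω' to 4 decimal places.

linear accel F/m = (-1.0000, 0.9000, -1.0000)
new position p' = (2.7250, -0.3500, -0.1100)
v' = v + a·dt = (-1.5500, 1.0450, 1.7500)
α = I⁻¹(τ − ω×Iω) = (-0.1300, 0.7440, 0.7771)
new body rate ω' = (0.6935, 0.4372, 0.8389)
q⊗(0,ω) = (-0.5656856, 0.2121321, 0.7778177, 0.5656856)
q' = normalize(q + ½dt·q⊗(0,ω)) = (0.6927, 0.0053, 0.0194, 0.7210)

p' = (2.7250, -0.3500, -0.1100)
q' = (0.6927, 0.0053, 0.0194, 0.7210)
v' = (-1.5500, 1.0450, 1.7500)
ω' = (0.6935, 0.4372, 0.8389)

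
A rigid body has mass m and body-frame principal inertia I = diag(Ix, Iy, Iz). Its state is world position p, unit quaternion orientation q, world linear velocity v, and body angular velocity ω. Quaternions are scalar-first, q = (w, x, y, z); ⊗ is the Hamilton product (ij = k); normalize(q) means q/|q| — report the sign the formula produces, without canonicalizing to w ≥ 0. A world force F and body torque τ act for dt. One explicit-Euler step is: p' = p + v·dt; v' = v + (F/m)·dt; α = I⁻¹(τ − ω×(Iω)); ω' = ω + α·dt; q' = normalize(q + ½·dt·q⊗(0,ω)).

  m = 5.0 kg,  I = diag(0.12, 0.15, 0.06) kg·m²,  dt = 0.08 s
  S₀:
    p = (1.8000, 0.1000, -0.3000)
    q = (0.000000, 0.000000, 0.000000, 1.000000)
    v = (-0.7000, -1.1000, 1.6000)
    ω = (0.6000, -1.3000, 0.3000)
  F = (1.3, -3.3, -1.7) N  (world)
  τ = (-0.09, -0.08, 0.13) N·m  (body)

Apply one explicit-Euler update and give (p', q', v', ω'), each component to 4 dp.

p' = (1.7440, 0.0120, -0.1720)
q' = (-0.0120, 0.0519, 0.0240, 0.9983)
v' = (-0.6792, -1.1528, 1.5728)
ω' = (0.5166, -1.3484, 0.5045)

ω×(Iω) gyroscopic = (0.0351, 0.0108, -0.0234)
angular accel α = (-1.0425, -0.6053, 2.5567)
new body rate ω' = (0.5166, -1.3484, 0.5045)
Hamilton product q⊗(0,ω) = (-0.3000000, 1.3000000, 0.6000000, 0.0000000)
q' = normalize(q + ½dt·q⊗(0,ω)) = (-0.0120, 0.0519, 0.0240, 0.9983)
linear accel F/m = (0.2600, -0.6600, -0.3400)
new position p' = (1.7440, 0.0120, -0.1720)
v + (F/m)dt = (-0.6792, -1.1528, 1.5728)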